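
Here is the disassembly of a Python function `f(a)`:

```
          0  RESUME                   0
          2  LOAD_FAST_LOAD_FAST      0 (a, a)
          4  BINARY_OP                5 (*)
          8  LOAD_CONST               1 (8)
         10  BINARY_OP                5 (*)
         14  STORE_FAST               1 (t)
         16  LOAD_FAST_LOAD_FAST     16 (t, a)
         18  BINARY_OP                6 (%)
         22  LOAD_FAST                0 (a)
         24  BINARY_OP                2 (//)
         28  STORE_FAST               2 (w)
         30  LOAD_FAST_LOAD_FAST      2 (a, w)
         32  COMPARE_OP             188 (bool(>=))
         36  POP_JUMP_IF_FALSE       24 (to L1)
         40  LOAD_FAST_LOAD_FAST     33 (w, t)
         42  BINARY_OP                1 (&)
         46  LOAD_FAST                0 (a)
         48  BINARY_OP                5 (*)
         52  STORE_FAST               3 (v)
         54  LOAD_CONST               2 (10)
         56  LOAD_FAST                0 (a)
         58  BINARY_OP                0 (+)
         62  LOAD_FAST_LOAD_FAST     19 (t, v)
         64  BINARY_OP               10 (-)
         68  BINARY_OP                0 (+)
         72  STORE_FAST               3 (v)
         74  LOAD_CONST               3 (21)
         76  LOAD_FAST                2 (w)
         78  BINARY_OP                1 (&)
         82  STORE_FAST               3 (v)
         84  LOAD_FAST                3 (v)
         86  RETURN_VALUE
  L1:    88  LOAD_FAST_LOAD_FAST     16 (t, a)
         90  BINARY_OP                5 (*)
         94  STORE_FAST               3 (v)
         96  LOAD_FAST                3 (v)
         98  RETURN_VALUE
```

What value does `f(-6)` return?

LOAD_FAST_LOAD_FAST a,a → push -6,-6. Stack: [-6, -6]
BINARY_OP * → -6 * -6 = 36. Stack: [36]
LOAD_CONST → push 8. Stack: [36, 8]
BINARY_OP * → 36 * 8 = 288. Stack: [288]
STORE_FAST t → t=288. Stack: []
LOAD_FAST_LOAD_FAST t,a → push 288,-6. Stack: [288, -6]
BINARY_OP % → 288 % -6 = 0. Stack: [0]
LOAD_FAST a → push -6. Stack: [0, -6]
BINARY_OP // → 0 // -6 = 0. Stack: [0]
STORE_FAST w → w=0. Stack: []
LOAD_FAST_LOAD_FAST a,w → push -6,0. Stack: [-6, 0]
COMPARE_OP bool(>=) → -6 vs 0 = False. Stack: [False]
POP_JUMP_IF_FALSE → pop False; jump. Stack: []
LOAD_FAST_LOAD_FAST t,a → push 288,-6. Stack: [288, -6]
BINARY_OP * → 288 * -6 = -1728. Stack: [-1728]
STORE_FAST v → v=-1728. Stack: []
LOAD_FAST v → push -1728. Stack: [-1728]
RETURN_VALUE → return -1728.

-1728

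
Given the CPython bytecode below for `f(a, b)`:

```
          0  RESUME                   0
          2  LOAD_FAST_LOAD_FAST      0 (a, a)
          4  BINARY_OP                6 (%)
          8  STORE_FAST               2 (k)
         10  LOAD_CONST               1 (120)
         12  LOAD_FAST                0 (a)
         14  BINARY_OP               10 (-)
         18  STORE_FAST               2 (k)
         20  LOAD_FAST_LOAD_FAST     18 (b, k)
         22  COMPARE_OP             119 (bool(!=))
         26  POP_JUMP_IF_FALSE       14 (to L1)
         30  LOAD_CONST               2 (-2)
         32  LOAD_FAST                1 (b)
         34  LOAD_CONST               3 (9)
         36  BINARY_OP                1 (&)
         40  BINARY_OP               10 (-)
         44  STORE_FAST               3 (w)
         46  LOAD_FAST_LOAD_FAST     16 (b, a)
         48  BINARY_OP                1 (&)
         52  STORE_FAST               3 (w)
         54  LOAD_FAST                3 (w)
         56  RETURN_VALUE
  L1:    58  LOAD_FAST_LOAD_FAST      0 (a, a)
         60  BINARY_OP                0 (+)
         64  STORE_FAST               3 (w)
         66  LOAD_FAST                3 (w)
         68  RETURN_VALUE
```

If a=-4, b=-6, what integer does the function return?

LOAD_FAST_LOAD_FAST a,a → push -4,-4. Stack: [-4, -4]
BINARY_OP % → -4 % -4 = 0. Stack: [0]
STORE_FAST k → k=0. Stack: []
LOAD_CONST → push 120. Stack: [120]
LOAD_FAST a → push -4. Stack: [120, -4]
BINARY_OP - → 120 - -4 = 124. Stack: [124]
STORE_FAST k → k=124. Stack: []
LOAD_FAST_LOAD_FAST b,k → push -6,124. Stack: [-6, 124]
COMPARE_OP bool(!=) → -6 vs 124 = True. Stack: [True]
POP_JUMP_IF_FALSE → pop True; no jump. Stack: []
LOAD_CONST → push -2. Stack: [-2]
LOAD_FAST b → push -6. Stack: [-2, -6]
LOAD_CONST → push 9. Stack: [-2, -6, 9]
BINARY_OP & → -6 & 9 = 8. Stack: [-2, 8]
BINARY_OP - → -2 - 8 = -10. Stack: [-10]
STORE_FAST w → w=-10. Stack: []
LOAD_FAST_LOAD_FAST b,a → push -6,-4. Stack: [-6, -4]
BINARY_OP & → -6 & -4 = -8. Stack: [-8]
STORE_FAST w → w=-8. Stack: []
LOAD_FAST w → push -8. Stack: [-8]
RETURN_VALUE → return -8.

-8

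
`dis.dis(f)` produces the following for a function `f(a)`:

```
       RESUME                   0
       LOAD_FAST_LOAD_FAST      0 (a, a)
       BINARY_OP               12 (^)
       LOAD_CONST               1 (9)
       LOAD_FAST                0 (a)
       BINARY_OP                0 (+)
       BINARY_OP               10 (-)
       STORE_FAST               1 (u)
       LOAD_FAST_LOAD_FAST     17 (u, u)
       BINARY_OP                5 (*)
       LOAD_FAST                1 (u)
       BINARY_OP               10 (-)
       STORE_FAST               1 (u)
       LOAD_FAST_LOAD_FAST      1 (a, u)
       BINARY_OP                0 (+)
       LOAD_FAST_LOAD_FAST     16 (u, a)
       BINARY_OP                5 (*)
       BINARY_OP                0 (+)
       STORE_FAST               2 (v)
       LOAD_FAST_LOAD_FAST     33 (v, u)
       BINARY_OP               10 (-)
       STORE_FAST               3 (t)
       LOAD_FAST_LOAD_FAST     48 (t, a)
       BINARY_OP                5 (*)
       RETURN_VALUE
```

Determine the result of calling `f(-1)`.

LOAD_FAST_LOAD_FAST a,a → push -1,-1. Stack: [-1, -1]
BINARY_OP ^ → -1 ^ -1 = 0. Stack: [0]
LOAD_CONST → push 9. Stack: [0, 9]
LOAD_FAST a → push -1. Stack: [0, 9, -1]
BINARY_OP + → 9 + -1 = 8. Stack: [0, 8]
BINARY_OP - → 0 - 8 = -8. Stack: [-8]
STORE_FAST u → u=-8. Stack: []
LOAD_FAST_LOAD_FAST u,u → push -8,-8. Stack: [-8, -8]
BINARY_OP * → -8 * -8 = 64. Stack: [64]
LOAD_FAST u → push -8. Stack: [64, -8]
BINARY_OP - → 64 - -8 = 72. Stack: [72]
STORE_FAST u → u=72. Stack: []
LOAD_FAST_LOAD_FAST a,u → push -1,72. Stack: [-1, 72]
BINARY_OP + → -1 + 72 = 71. Stack: [71]
LOAD_FAST_LOAD_FAST u,a → push 72,-1. Stack: [71, 72, -1]
BINARY_OP * → 72 * -1 = -72. Stack: [71, -72]
BINARY_OP + → 71 + -72 = -1. Stack: [-1]
STORE_FAST v → v=-1. Stack: []
LOAD_FAST_LOAD_FAST v,u → push -1,72. Stack: [-1, 72]
BINARY_OP - → -1 - 72 = -73. Stack: [-73]
STORE_FAST t → t=-73. Stack: []
LOAD_FAST_LOAD_FAST t,a → push -73,-1. Stack: [-73, -1]
BINARY_OP * → -73 * -1 = 73. Stack: [73]
RETURN_VALUE → return 73.

73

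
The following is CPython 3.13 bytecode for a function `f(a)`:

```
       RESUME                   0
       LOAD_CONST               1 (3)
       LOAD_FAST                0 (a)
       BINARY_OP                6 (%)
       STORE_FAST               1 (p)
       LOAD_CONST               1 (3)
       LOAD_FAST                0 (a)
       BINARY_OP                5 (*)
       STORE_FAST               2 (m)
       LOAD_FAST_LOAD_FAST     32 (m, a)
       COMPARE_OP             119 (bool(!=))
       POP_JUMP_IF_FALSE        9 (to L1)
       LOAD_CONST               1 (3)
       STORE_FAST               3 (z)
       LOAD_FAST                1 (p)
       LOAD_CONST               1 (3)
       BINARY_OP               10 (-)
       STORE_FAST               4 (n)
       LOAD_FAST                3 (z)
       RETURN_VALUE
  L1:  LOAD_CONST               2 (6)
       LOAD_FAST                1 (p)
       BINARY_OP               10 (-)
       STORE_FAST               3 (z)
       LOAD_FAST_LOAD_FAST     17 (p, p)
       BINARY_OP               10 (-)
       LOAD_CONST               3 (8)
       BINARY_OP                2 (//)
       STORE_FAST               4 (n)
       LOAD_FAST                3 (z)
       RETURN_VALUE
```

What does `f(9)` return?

3

LOAD_CONST → push 3. Stack: [3]
LOAD_FAST a → push 9. Stack: [3, 9]
BINARY_OP % → 3 % 9 = 3. Stack: [3]
STORE_FAST p → p=3. Stack: []
LOAD_CONST → push 3. Stack: [3]
LOAD_FAST a → push 9. Stack: [3, 9]
BINARY_OP * → 3 * 9 = 27. Stack: [27]
STORE_FAST m → m=27. Stack: []
LOAD_FAST_LOAD_FAST m,a → push 27,9. Stack: [27, 9]
COMPARE_OP bool(!=) → 27 vs 9 = True. Stack: [True]
POP_JUMP_IF_FALSE → pop True; no jump. Stack: []
LOAD_CONST → push 3. Stack: [3]
STORE_FAST z → z=3. Stack: []
LOAD_FAST p → push 3. Stack: [3]
LOAD_CONST → push 3. Stack: [3, 3]
BINARY_OP - → 3 - 3 = 0. Stack: [0]
STORE_FAST n → n=0. Stack: []
LOAD_FAST z → push 3. Stack: [3]
RETURN_VALUE → return 3.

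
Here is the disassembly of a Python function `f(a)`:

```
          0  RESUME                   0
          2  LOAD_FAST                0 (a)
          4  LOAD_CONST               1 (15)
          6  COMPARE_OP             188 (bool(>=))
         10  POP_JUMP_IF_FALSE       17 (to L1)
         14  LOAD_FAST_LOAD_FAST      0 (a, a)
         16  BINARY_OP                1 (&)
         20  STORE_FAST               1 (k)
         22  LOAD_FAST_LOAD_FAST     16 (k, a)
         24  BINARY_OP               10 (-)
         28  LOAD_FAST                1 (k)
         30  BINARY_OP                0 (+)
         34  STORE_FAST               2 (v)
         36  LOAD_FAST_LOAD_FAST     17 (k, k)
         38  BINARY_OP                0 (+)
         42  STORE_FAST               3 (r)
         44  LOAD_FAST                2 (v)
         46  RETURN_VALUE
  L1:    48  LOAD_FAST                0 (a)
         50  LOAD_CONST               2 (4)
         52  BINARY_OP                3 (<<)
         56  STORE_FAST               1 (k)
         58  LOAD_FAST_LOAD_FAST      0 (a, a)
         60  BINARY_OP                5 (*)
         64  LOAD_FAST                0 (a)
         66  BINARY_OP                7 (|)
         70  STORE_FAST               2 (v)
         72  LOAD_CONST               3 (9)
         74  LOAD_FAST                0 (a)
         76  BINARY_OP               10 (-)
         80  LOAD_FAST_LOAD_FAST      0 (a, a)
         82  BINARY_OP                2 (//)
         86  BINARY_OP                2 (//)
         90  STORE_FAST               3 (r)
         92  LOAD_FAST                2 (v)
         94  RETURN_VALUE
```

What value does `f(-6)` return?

-2

LOAD_FAST a → push -6. Stack: [-6]
LOAD_CONST → push 15. Stack: [-6, 15]
COMPARE_OP bool(>=) → -6 vs 15 = False. Stack: [False]
POP_JUMP_IF_FALSE → pop False; jump. Stack: []
LOAD_FAST a → push -6. Stack: [-6]
LOAD_CONST → push 4. Stack: [-6, 4]
BINARY_OP << → -6 << 4 = -96. Stack: [-96]
STORE_FAST k → k=-96. Stack: []
LOAD_FAST_LOAD_FAST a,a → push -6,-6. Stack: [-6, -6]
BINARY_OP * → -6 * -6 = 36. Stack: [36]
LOAD_FAST a → push -6. Stack: [36, -6]
BINARY_OP | → 36 | -6 = -2. Stack: [-2]
STORE_FAST v → v=-2. Stack: []
LOAD_CONST → push 9. Stack: [9]
LOAD_FAST a → push -6. Stack: [9, -6]
BINARY_OP - → 9 - -6 = 15. Stack: [15]
LOAD_FAST_LOAD_FAST a,a → push -6,-6. Stack: [15, -6, -6]
BINARY_OP // → -6 // -6 = 1. Stack: [15, 1]
BINARY_OP // → 15 // 1 = 15. Stack: [15]
STORE_FAST r → r=15. Stack: []
LOAD_FAST v → push -2. Stack: [-2]
RETURN_VALUE → return -2.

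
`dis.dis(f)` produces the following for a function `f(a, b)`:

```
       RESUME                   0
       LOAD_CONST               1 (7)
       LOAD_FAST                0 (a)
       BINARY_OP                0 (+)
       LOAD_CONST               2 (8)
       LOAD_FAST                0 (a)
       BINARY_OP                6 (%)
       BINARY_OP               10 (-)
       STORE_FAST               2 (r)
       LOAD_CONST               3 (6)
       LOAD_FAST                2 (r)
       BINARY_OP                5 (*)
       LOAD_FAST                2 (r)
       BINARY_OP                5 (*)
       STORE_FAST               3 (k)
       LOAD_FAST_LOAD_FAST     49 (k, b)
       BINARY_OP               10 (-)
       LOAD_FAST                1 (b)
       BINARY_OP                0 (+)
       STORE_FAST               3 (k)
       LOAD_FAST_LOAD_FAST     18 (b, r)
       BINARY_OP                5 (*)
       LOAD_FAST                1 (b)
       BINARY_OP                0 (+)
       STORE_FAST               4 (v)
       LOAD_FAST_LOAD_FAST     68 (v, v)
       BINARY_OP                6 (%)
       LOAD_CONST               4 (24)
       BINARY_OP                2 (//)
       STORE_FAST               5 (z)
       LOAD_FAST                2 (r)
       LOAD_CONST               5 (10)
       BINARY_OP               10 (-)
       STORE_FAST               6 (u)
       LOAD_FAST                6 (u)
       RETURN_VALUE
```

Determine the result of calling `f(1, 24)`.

-2

LOAD_CONST → push 7. Stack: [7]
LOAD_FAST a → push 1. Stack: [7, 1]
BINARY_OP + → 7 + 1 = 8. Stack: [8]
LOAD_CONST → push 8. Stack: [8, 8]
LOAD_FAST a → push 1. Stack: [8, 8, 1]
BINARY_OP % → 8 % 1 = 0. Stack: [8, 0]
BINARY_OP - → 8 - 0 = 8. Stack: [8]
STORE_FAST r → r=8. Stack: []
LOAD_CONST → push 6. Stack: [6]
LOAD_FAST r → push 8. Stack: [6, 8]
BINARY_OP * → 6 * 8 = 48. Stack: [48]
LOAD_FAST r → push 8. Stack: [48, 8]
BINARY_OP * → 48 * 8 = 384. Stack: [384]
STORE_FAST k → k=384. Stack: []
LOAD_FAST_LOAD_FAST k,b → push 384,24. Stack: [384, 24]
BINARY_OP - → 384 - 24 = 360. Stack: [360]
LOAD_FAST b → push 24. Stack: [360, 24]
BINARY_OP + → 360 + 24 = 384. Stack: [384]
STORE_FAST k → k=384. Stack: []
LOAD_FAST_LOAD_FAST b,r → push 24,8. Stack: [24, 8]
BINARY_OP * → 24 * 8 = 192. Stack: [192]
LOAD_FAST b → push 24. Stack: [192, 24]
BINARY_OP + → 192 + 24 = 216. Stack: [216]
STORE_FAST v → v=216. Stack: []
LOAD_FAST_LOAD_FAST v,v → push 216,216. Stack: [216, 216]
BINARY_OP % → 216 % 216 = 0. Stack: [0]
LOAD_CONST → push 24. Stack: [0, 24]
BINARY_OP // → 0 // 24 = 0. Stack: [0]
STORE_FAST z → z=0. Stack: []
LOAD_FAST r → push 8. Stack: [8]
LOAD_CONST → push 10. Stack: [8, 10]
BINARY_OP - → 8 - 10 = -2. Stack: [-2]
STORE_FAST u → u=-2. Stack: []
LOAD_FAST u → push -2. Stack: [-2]
RETURN_VALUE → return -2.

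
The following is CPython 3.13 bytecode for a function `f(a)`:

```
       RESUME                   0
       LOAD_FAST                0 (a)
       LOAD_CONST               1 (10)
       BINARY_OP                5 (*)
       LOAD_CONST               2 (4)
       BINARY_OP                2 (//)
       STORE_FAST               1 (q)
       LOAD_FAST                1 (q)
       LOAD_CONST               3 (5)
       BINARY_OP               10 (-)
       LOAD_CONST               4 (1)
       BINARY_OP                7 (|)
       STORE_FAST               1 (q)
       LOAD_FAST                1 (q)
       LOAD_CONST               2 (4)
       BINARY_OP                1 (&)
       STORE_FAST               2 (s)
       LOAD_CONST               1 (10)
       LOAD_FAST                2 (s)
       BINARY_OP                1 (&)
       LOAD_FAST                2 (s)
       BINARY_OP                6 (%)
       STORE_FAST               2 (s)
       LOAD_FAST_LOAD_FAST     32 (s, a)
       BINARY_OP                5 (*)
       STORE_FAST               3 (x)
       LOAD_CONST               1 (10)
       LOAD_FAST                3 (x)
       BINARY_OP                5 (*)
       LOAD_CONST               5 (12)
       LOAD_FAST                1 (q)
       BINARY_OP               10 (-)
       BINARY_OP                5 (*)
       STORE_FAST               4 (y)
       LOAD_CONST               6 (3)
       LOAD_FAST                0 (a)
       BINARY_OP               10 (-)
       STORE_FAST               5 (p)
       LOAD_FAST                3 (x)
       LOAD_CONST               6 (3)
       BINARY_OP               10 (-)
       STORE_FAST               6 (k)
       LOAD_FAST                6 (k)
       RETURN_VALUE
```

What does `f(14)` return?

LOAD_FAST a → push 14. Stack: [14]
LOAD_CONST → push 10. Stack: [14, 10]
BINARY_OP * → 14 * 10 = 140. Stack: [140]
LOAD_CONST → push 4. Stack: [140, 4]
BINARY_OP // → 140 // 4 = 35. Stack: [35]
STORE_FAST q → q=35. Stack: []
LOAD_FAST q → push 35. Stack: [35]
LOAD_CONST → push 5. Stack: [35, 5]
BINARY_OP - → 35 - 5 = 30. Stack: [30]
LOAD_CONST → push 1. Stack: [30, 1]
BINARY_OP | → 30 | 1 = 31. Stack: [31]
STORE_FAST q → q=31. Stack: []
LOAD_FAST q → push 31. Stack: [31]
LOAD_CONST → push 4. Stack: [31, 4]
BINARY_OP & → 31 & 4 = 4. Stack: [4]
STORE_FAST s → s=4. Stack: []
LOAD_CONST → push 10. Stack: [10]
LOAD_FAST s → push 4. Stack: [10, 4]
BINARY_OP & → 10 & 4 = 0. Stack: [0]
LOAD_FAST s → push 4. Stack: [0, 4]
BINARY_OP % → 0 % 4 = 0. Stack: [0]
STORE_FAST s → s=0. Stack: []
LOAD_FAST_LOAD_FAST s,a → push 0,14. Stack: [0, 14]
BINARY_OP * → 0 * 14 = 0. Stack: [0]
STORE_FAST x → x=0. Stack: []
LOAD_CONST → push 10. Stack: [10]
LOAD_FAST x → push 0. Stack: [10, 0]
BINARY_OP * → 10 * 0 = 0. Stack: [0]
LOAD_CONST → push 12. Stack: [0, 12]
LOAD_FAST q → push 31. Stack: [0, 12, 31]
BINARY_OP - → 12 - 31 = -19. Stack: [0, -19]
BINARY_OP * → 0 * -19 = 0. Stack: [0]
STORE_FAST y → y=0. Stack: []
LOAD_CONST → push 3. Stack: [3]
LOAD_FAST a → push 14. Stack: [3, 14]
BINARY_OP - → 3 - 14 = -11. Stack: [-11]
STORE_FAST p → p=-11. Stack: []
LOAD_FAST x → push 0. Stack: [0]
LOAD_CONST → push 3. Stack: [0, 3]
BINARY_OP - → 0 - 3 = -3. Stack: [-3]
STORE_FAST k → k=-3. Stack: []
LOAD_FAST k → push -3. Stack: [-3]
RETURN_VALUE → return -3.

-3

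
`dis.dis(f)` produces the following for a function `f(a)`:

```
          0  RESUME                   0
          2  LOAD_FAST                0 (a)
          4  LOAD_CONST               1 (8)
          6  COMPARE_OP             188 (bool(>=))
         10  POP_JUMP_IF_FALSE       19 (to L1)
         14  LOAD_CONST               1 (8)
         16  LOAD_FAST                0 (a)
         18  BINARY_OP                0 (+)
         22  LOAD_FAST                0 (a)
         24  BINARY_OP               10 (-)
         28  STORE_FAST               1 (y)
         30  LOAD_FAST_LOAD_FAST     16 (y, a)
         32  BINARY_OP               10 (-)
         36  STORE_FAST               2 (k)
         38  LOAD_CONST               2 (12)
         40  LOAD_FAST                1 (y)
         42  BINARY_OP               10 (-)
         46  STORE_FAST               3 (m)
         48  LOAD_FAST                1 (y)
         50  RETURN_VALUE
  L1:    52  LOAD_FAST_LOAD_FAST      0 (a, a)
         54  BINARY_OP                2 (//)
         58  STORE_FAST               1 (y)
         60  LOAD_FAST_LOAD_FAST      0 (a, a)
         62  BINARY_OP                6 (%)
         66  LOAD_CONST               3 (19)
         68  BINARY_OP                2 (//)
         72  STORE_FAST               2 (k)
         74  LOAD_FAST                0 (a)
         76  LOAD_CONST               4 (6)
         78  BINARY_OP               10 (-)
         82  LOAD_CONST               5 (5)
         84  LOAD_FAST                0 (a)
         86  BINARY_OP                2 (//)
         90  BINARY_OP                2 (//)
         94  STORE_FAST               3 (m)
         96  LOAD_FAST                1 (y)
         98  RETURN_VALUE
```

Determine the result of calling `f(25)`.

8

LOAD_FAST a → push 25. Stack: [25]
LOAD_CONST → push 8. Stack: [25, 8]
COMPARE_OP bool(>=) → 25 vs 8 = True. Stack: [True]
POP_JUMP_IF_FALSE → pop True; no jump. Stack: []
LOAD_CONST → push 8. Stack: [8]
LOAD_FAST a → push 25. Stack: [8, 25]
BINARY_OP + → 8 + 25 = 33. Stack: [33]
LOAD_FAST a → push 25. Stack: [33, 25]
BINARY_OP - → 33 - 25 = 8. Stack: [8]
STORE_FAST y → y=8. Stack: []
LOAD_FAST_LOAD_FAST y,a → push 8,25. Stack: [8, 25]
BINARY_OP - → 8 - 25 = -17. Stack: [-17]
STORE_FAST k → k=-17. Stack: []
LOAD_CONST → push 12. Stack: [12]
LOAD_FAST y → push 8. Stack: [12, 8]
BINARY_OP - → 12 - 8 = 4. Stack: [4]
STORE_FAST m → m=4. Stack: []
LOAD_FAST y → push 8. Stack: [8]
RETURN_VALUE → return 8.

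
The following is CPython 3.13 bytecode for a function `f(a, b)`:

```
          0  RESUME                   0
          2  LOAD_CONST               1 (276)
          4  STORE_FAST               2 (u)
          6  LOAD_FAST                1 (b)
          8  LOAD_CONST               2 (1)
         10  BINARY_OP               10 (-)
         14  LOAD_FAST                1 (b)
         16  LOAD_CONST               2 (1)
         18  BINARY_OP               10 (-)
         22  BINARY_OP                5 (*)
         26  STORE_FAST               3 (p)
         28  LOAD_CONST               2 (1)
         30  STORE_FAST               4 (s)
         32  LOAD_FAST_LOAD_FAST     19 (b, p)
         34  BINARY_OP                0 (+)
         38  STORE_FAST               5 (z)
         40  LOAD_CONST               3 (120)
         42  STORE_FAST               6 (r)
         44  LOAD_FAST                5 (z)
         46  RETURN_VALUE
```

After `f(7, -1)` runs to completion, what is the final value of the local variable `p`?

LOAD_CONST → push 276. Stack: [276]
STORE_FAST u → u=276. Stack: []
LOAD_FAST b → push -1. Stack: [-1]
LOAD_CONST → push 1. Stack: [-1, 1]
BINARY_OP - → -1 - 1 = -2. Stack: [-2]
LOAD_FAST b → push -1. Stack: [-2, -1]
LOAD_CONST → push 1. Stack: [-2, -1, 1]
BINARY_OP - → -1 - 1 = -2. Stack: [-2, -2]
BINARY_OP * → -2 * -2 = 4. Stack: [4]
STORE_FAST p → p=4. Stack: []
LOAD_CONST → push 1. Stack: [1]
STORE_FAST s → s=1. Stack: []
LOAD_FAST_LOAD_FAST b,p → push -1,4. Stack: [-1, 4]
BINARY_OP + → -1 + 4 = 3. Stack: [3]
STORE_FAST z → z=3. Stack: []
LOAD_CONST → push 120. Stack: [120]
STORE_FAST r → r=120. Stack: []
LOAD_FAST z → push 3. Stack: [3]
RETURN_VALUE → return 3.

4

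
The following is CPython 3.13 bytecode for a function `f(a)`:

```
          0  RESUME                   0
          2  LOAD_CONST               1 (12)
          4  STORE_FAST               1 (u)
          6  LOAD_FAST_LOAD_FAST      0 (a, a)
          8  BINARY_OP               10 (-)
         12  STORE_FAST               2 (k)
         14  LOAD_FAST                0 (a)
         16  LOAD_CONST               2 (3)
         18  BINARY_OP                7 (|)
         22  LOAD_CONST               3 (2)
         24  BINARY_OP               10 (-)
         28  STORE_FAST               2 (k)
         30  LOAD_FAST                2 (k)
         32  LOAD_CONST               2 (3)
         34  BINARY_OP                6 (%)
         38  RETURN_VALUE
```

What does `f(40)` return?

LOAD_CONST → push 12. Stack: [12]
STORE_FAST u → u=12. Stack: []
LOAD_FAST_LOAD_FAST a,a → push 40,40. Stack: [40, 40]
BINARY_OP - → 40 - 40 = 0. Stack: [0]
STORE_FAST k → k=0. Stack: []
LOAD_FAST a → push 40. Stack: [40]
LOAD_CONST → push 3. Stack: [40, 3]
BINARY_OP | → 40 | 3 = 43. Stack: [43]
LOAD_CONST → push 2. Stack: [43, 2]
BINARY_OP - → 43 - 2 = 41. Stack: [41]
STORE_FAST k → k=41. Stack: []
LOAD_FAST k → push 41. Stack: [41]
LOAD_CONST → push 3. Stack: [41, 3]
BINARY_OP % → 41 % 3 = 2. Stack: [2]
RETURN_VALUE → return 2.

2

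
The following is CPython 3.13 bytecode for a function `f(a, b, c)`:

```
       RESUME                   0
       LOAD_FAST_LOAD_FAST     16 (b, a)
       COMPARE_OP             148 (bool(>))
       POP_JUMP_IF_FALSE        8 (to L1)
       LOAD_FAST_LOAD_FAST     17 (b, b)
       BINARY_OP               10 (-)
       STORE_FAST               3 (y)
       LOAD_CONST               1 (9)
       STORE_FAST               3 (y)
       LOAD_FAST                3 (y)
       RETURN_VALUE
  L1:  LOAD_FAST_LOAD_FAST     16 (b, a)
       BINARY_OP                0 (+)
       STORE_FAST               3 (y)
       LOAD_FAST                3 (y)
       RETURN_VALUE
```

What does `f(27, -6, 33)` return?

21

LOAD_FAST_LOAD_FAST b,a → push -6,27. Stack: [-6, 27]
COMPARE_OP bool(>) → -6 vs 27 = False. Stack: [False]
POP_JUMP_IF_FALSE → pop False; jump. Stack: []
LOAD_FAST_LOAD_FAST b,a → push -6,27. Stack: [-6, 27]
BINARY_OP + → -6 + 27 = 21. Stack: [21]
STORE_FAST y → y=21. Stack: []
LOAD_FAST y → push 21. Stack: [21]
RETURN_VALUE → return 21.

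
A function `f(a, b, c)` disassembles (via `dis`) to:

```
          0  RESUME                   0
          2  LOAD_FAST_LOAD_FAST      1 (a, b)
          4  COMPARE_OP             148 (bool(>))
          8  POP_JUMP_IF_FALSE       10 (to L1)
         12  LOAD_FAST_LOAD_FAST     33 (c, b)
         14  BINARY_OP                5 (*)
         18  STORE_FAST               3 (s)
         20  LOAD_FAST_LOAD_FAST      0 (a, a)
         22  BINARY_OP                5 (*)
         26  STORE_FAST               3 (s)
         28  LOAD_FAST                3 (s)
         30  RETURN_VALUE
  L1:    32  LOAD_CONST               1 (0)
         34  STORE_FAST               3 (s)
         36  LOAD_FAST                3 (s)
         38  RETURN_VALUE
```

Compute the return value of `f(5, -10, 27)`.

25

LOAD_FAST_LOAD_FAST a,b → push 5,-10. Stack: [5, -10]
COMPARE_OP bool(>) → 5 vs -10 = True. Stack: [True]
POP_JUMP_IF_FALSE → pop True; no jump. Stack: []
LOAD_FAST_LOAD_FAST c,b → push 27,-10. Stack: [27, -10]
BINARY_OP * → 27 * -10 = -270. Stack: [-270]
STORE_FAST s → s=-270. Stack: []
LOAD_FAST_LOAD_FAST a,a → push 5,5. Stack: [5, 5]
BINARY_OP * → 5 * 5 = 25. Stack: [25]
STORE_FAST s → s=25. Stack: []
LOAD_FAST s → push 25. Stack: [25]
RETURN_VALUE → return 25.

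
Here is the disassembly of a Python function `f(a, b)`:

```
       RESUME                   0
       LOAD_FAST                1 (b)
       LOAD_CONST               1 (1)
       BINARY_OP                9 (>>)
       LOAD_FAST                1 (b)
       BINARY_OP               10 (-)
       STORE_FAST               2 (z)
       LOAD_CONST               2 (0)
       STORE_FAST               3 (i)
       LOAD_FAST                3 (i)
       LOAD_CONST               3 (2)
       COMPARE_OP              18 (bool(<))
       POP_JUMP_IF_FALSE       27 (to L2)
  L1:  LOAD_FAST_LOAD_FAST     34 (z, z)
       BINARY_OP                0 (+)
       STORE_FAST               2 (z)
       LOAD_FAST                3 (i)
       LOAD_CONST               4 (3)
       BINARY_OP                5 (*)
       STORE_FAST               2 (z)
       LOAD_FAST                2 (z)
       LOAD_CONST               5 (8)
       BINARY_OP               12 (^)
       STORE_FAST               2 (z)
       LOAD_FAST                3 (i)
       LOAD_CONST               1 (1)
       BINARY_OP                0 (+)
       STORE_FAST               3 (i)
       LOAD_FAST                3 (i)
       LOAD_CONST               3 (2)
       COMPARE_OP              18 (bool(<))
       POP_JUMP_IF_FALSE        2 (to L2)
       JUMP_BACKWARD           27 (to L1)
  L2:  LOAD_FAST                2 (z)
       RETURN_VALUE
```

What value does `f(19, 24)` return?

LOAD_FAST b → push 24. Stack: [24]
LOAD_CONST → push 1. Stack: [24, 1]
BINARY_OP >> → 24 >> 1 = 12. Stack: [12]
LOAD_FAST b → push 24. Stack: [12, 24]
BINARY_OP - → 12 - 24 = -12. Stack: [-12]
STORE_FAST z → z=-12. Stack: []
LOAD_CONST → push 0. Stack: [0]
STORE_FAST i → i=0. Stack: []
LOAD_FAST i → push 0. Stack: [0]
LOAD_CONST → push 2. Stack: [0, 2]
COMPARE_OP bool(<) → 0 vs 2 = True. Stack: [True]
POP_JUMP_IF_FALSE → pop True; no jump. Stack: []
LOAD_FAST_LOAD_FAST z,z → push -12,-12. Stack: [-12, -12]
BINARY_OP + → -12 + -12 = -24. Stack: [-24]
STORE_FAST z → z=-24. Stack: []
LOAD_FAST i → push 0. Stack: [0]
LOAD_CONST → push 3. Stack: [0, 3]
BINARY_OP * → 0 * 3 = 0. Stack: [0]
STORE_FAST z → z=0. Stack: []
LOAD_FAST z → push 0. Stack: [0]
LOAD_CONST → push 8. Stack: [0, 8]
BINARY_OP ^ → 0 ^ 8 = 8. Stack: [8]
STORE_FAST z → z=8. Stack: []
LOAD_FAST i → push 0. Stack: [0]
LOAD_CONST → push 1. Stack: [0, 1]
BINARY_OP + → 0 + 1 = 1. Stack: [1]
STORE_FAST i → i=1. Stack: []
LOAD_FAST i → push 1. Stack: [1]
LOAD_CONST → push 2. Stack: [1, 2]
COMPARE_OP bool(<) → 1 vs 2 = True. Stack: [True]
POP_JUMP_IF_FALSE → pop True; no jump. Stack: []
LOAD_FAST_LOAD_FAST z,z → push 8,8. Stack: [8, 8]
BINARY_OP + → 8 + 8 = 16. Stack: [16]
STORE_FAST z → z=16. Stack: []
LOAD_FAST i → push 1. Stack: [1]
LOAD_CONST → push 3. Stack: [1, 3]
BINARY_OP * → 1 * 3 = 3. Stack: [3]
STORE_FAST z → z=3. Stack: []
LOAD_FAST z → push 3. Stack: [3]
LOAD_CONST → push 8. Stack: [3, 8]
BINARY_OP ^ → 3 ^ 8 = 11. Stack: [11]
STORE_FAST z → z=11. Stack: []
LOAD_FAST i → push 1. Stack: [1]
LOAD_CONST → push 1. Stack: [1, 1]
BINARY_OP + → 1 + 1 = 2. Stack: [2]
STORE_FAST i → i=2. Stack: []
LOAD_FAST i → push 2. Stack: [2]
LOAD_CONST → push 2. Stack: [2, 2]
COMPARE_OP bool(<) → 2 vs 2 = False. Stack: [False]
POP_JUMP_IF_FALSE → pop False; jump. Stack: []
LOAD_FAST z → push 11. Stack: [11]
RETURN_VALUE → return 11.

11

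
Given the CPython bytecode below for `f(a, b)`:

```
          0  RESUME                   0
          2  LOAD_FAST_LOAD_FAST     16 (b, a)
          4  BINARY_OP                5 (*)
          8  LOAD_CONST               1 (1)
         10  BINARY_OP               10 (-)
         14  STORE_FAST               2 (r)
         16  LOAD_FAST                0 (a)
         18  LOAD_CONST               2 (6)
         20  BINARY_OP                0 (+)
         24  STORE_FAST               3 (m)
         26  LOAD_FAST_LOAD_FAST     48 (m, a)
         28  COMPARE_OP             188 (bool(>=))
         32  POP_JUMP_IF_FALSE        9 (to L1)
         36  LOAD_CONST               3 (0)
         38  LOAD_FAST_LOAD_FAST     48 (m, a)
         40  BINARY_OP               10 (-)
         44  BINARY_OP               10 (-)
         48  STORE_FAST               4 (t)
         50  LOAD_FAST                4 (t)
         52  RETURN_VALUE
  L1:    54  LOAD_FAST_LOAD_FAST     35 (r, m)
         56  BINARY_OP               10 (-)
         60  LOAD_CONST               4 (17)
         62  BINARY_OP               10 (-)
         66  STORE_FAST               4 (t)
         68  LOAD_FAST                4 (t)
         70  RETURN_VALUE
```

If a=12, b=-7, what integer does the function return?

LOAD_FAST_LOAD_FAST b,a → push -7,12. Stack: [-7, 12]
BINARY_OP * → -7 * 12 = -84. Stack: [-84]
LOAD_CONST → push 1. Stack: [-84, 1]
BINARY_OP - → -84 - 1 = -85. Stack: [-85]
STORE_FAST r → r=-85. Stack: []
LOAD_FAST a → push 12. Stack: [12]
LOAD_CONST → push 6. Stack: [12, 6]
BINARY_OP + → 12 + 6 = 18. Stack: [18]
STORE_FAST m → m=18. Stack: []
LOAD_FAST_LOAD_FAST m,a → push 18,12. Stack: [18, 12]
COMPARE_OP bool(>=) → 18 vs 12 = True. Stack: [True]
POP_JUMP_IF_FALSE → pop True; no jump. Stack: []
LOAD_CONST → push 0. Stack: [0]
LOAD_FAST_LOAD_FAST m,a → push 18,12. Stack: [0, 18, 12]
BINARY_OP - → 18 - 12 = 6. Stack: [0, 6]
BINARY_OP - → 0 - 6 = -6. Stack: [-6]
STORE_FAST t → t=-6. Stack: []
LOAD_FAST t → push -6. Stack: [-6]
RETURN_VALUE → return -6.

-6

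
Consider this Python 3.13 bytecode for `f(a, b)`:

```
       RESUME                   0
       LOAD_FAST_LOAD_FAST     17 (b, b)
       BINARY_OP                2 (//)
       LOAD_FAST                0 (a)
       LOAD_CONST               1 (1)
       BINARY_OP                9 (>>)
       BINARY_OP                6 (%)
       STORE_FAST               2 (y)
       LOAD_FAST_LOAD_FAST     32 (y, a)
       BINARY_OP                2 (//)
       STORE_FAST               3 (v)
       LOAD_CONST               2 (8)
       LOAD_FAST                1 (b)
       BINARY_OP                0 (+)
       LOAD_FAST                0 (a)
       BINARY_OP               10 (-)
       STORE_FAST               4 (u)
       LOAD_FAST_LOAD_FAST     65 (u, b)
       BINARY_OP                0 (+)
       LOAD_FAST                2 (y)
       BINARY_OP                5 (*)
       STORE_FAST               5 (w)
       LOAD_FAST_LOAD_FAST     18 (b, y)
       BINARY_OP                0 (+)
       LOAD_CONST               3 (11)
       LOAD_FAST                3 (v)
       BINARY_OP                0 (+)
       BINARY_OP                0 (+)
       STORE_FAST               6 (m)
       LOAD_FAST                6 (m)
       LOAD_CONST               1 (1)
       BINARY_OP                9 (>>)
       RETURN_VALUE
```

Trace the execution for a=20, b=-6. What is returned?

LOAD_FAST_LOAD_FAST b,b → push -6,-6. Stack: [-6, -6]
BINARY_OP // → -6 // -6 = 1. Stack: [1]
LOAD_FAST a → push 20. Stack: [1, 20]
LOAD_CONST → push 1. Stack: [1, 20, 1]
BINARY_OP >> → 20 >> 1 = 10. Stack: [1, 10]
BINARY_OP % → 1 % 10 = 1. Stack: [1]
STORE_FAST y → y=1. Stack: []
LOAD_FAST_LOAD_FAST y,a → push 1,20. Stack: [1, 20]
BINARY_OP // → 1 // 20 = 0. Stack: [0]
STORE_FAST v → v=0. Stack: []
LOAD_CONST → push 8. Stack: [8]
LOAD_FAST b → push -6. Stack: [8, -6]
BINARY_OP + → 8 + -6 = 2. Stack: [2]
LOAD_FAST a → push 20. Stack: [2, 20]
BINARY_OP - → 2 - 20 = -18. Stack: [-18]
STORE_FAST u → u=-18. Stack: []
LOAD_FAST_LOAD_FAST u,b → push -18,-6. Stack: [-18, -6]
BINARY_OP + → -18 + -6 = -24. Stack: [-24]
LOAD_FAST y → push 1. Stack: [-24, 1]
BINARY_OP * → -24 * 1 = -24. Stack: [-24]
STORE_FAST w → w=-24. Stack: []
LOAD_FAST_LOAD_FAST b,y → push -6,1. Stack: [-6, 1]
BINARY_OP + → -6 + 1 = -5. Stack: [-5]
LOAD_CONST → push 11. Stack: [-5, 11]
LOAD_FAST v → push 0. Stack: [-5, 11, 0]
BINARY_OP + → 11 + 0 = 11. Stack: [-5, 11]
BINARY_OP + → -5 + 11 = 6. Stack: [6]
STORE_FAST m → m=6. Stack: []
LOAD_FAST m → push 6. Stack: [6]
LOAD_CONST → push 1. Stack: [6, 1]
BINARY_OP >> → 6 >> 1 = 3. Stack: [3]
RETURN_VALUE → return 3.

3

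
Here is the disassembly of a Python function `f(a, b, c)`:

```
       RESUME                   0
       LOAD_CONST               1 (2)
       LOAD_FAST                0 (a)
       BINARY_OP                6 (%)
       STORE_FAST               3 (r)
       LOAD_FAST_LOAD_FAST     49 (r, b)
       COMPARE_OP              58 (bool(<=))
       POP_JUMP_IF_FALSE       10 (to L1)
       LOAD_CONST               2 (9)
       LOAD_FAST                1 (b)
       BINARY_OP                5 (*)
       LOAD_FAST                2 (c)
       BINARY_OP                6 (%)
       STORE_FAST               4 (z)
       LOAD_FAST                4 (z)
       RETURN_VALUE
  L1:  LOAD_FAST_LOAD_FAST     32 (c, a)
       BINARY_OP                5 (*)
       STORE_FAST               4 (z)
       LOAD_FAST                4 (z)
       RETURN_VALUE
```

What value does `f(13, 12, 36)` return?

LOAD_CONST → push 2. Stack: [2]
LOAD_FAST a → push 13. Stack: [2, 13]
BINARY_OP % → 2 % 13 = 2. Stack: [2]
STORE_FAST r → r=2. Stack: []
LOAD_FAST_LOAD_FAST r,b → push 2,12. Stack: [2, 12]
COMPARE_OP bool(<=) → 2 vs 12 = True. Stack: [True]
POP_JUMP_IF_FALSE → pop True; no jump. Stack: []
LOAD_CONST → push 9. Stack: [9]
LOAD_FAST b → push 12. Stack: [9, 12]
BINARY_OP * → 9 * 12 = 108. Stack: [108]
LOAD_FAST c → push 36. Stack: [108, 36]
BINARY_OP % → 108 % 36 = 0. Stack: [0]
STORE_FAST z → z=0. Stack: []
LOAD_FAST z → push 0. Stack: [0]
RETURN_VALUE → return 0.

0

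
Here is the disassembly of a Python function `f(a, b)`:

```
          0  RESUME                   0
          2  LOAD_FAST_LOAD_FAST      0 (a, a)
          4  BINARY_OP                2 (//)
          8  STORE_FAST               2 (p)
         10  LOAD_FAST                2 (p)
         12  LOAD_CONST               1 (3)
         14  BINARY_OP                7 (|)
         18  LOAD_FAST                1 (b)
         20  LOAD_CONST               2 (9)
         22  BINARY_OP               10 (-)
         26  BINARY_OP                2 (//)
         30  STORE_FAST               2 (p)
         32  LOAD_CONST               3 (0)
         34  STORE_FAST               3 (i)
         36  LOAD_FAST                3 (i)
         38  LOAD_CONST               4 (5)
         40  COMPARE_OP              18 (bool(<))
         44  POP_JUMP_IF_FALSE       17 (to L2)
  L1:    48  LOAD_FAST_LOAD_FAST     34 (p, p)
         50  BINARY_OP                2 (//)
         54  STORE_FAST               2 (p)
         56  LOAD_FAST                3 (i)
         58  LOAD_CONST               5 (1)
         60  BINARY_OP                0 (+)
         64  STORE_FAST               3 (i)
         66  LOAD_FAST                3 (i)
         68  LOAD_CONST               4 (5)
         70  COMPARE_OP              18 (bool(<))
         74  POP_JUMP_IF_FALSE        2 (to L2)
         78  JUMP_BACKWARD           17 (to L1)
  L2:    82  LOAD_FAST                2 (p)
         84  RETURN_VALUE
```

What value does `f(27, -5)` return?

LOAD_FAST_LOAD_FAST a,a → push 27,27
BINARY_OP // → 27 // 27 = 1
STORE_FAST p → p=1
LOAD_FAST p → push 1
LOAD_CONST → push 3
BINARY_OP | → 1 | 3 = 3
LOAD_FAST b → push -5
LOAD_CONST → push 9
BINARY_OP - → -5 - 9 = -14
BINARY_OP // → 3 // -14 = -1
STORE_FAST p → p=-1
LOAD_CONST → push 0
STORE_FAST i → i=0
LOAD_FAST i → push 0
LOAD_CONST → push 5
COMPARE_OP bool(<) → 0 vs 5 = True
POP_JUMP_IF_FALSE → pop True; no jump
LOAD_FAST_LOAD_FAST p,p → push -1,-1
BINARY_OP // → -1 // -1 = 1
STORE_FAST p → p=1
LOAD_FAST i → push 0
LOAD_CONST → push 1
BINARY_OP + → 0 + 1 = 1
STORE_FAST i → i=1
LOAD_FAST i → push 1
LOAD_CONST → push 5
COMPARE_OP bool(<) → 1 vs 5 = True
POP_JUMP_IF_FALSE → pop True; no jump
LOAD_FAST_LOAD_FAST p,p → push 1,1
BINARY_OP // → 1 // 1 = 1
STORE_FAST p → p=1
LOAD_FAST i → push 1
LOAD_CONST → push 1
BINARY_OP + → 1 + 1 = 2
STORE_FAST i → i=2
LOAD_FAST i → push 2
LOAD_CONST → push 5
COMPARE_OP bool(<) → 2 vs 5 = True
POP_JUMP_IF_FALSE → pop True; no jump
LOAD_FAST_LOAD_FAST p,p → push 1,1
BINARY_OP // → 1 // 1 = 1
STORE_FAST p → p=1
LOAD_FAST i → push 2
LOAD_CONST → push 1
BINARY_OP + → 2 + 1 = 3
STORE_FAST i → i=3
LOAD_FAST i → push 3
LOAD_CONST → push 5
COMPARE_OP bool(<) → 3 vs 5 = True
POP_JUMP_IF_FALSE → pop True; no jump
LOAD_FAST_LOAD_FAST p,p → push 1,1
BINARY_OP // → 1 // 1 = 1
STORE_FAST p → p=1
LOAD_FAST i → push 3
LOAD_CONST → push 1
BINARY_OP + → 3 + 1 = 4
STORE_FAST i → i=4
LOAD_FAST i → push 4
LOAD_CONST → push 5
COMPARE_OP bool(<) → 4 vs 5 = True
POP_JUMP_IF_FALSE → pop True; no jump
LOAD_FAST_LOAD_FAST p,p → push 1,1
BINARY_OP // → 1 // 1 = 1
STORE_FAST p → p=1
LOAD_FAST i → push 4
LOAD_CONST → push 1
BINARY_OP + → 4 + 1 = 5
STORE_FAST i → i=5
LOAD_FAST i → push 5
LOAD_CONST → push 5
COMPARE_OP bool(<) → 5 vs 5 = False
POP_JUMP_IF_FALSE → pop False; jump
LOAD_FAST p → push 1
RETURN_VALUE → return 1.

1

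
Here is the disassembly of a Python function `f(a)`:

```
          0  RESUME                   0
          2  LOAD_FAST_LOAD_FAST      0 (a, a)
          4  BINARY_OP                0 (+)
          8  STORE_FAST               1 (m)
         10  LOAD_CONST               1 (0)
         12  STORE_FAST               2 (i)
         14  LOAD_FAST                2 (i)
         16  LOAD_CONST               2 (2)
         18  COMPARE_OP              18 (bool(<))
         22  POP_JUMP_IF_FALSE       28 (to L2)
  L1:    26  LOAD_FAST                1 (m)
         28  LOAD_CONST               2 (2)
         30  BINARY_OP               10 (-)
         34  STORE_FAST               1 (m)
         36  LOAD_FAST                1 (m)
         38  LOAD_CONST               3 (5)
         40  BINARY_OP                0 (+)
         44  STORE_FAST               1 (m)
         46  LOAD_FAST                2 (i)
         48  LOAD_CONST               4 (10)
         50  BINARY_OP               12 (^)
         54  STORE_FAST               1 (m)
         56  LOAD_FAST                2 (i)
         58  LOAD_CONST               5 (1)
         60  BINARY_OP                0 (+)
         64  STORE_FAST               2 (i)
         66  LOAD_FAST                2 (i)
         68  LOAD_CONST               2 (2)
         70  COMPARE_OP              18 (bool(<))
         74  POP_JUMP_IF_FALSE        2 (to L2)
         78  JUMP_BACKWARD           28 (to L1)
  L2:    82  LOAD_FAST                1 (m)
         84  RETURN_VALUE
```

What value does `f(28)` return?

11

LOAD_FAST_LOAD_FAST a,a → push 28,28. Stack: [28, 28]
BINARY_OP + → 28 + 28 = 56. Stack: [56]
STORE_FAST m → m=56. Stack: []
LOAD_CONST → push 0. Stack: [0]
STORE_FAST i → i=0. Stack: []
LOAD_FAST i → push 0. Stack: [0]
LOAD_CONST → push 2. Stack: [0, 2]
COMPARE_OP bool(<) → 0 vs 2 = True. Stack: [True]
POP_JUMP_IF_FALSE → pop True; no jump. Stack: []
LOAD_FAST m → push 56. Stack: [56]
LOAD_CONST → push 2. Stack: [56, 2]
BINARY_OP - → 56 - 2 = 54. Stack: [54]
STORE_FAST m → m=54. Stack: []
LOAD_FAST m → push 54. Stack: [54]
LOAD_CONST → push 5. Stack: [54, 5]
BINARY_OP + → 54 + 5 = 59. Stack: [59]
STORE_FAST m → m=59. Stack: []
LOAD_FAST i → push 0. Stack: [0]
LOAD_CONST → push 10. Stack: [0, 10]
BINARY_OP ^ → 0 ^ 10 = 10. Stack: [10]
STORE_FAST m → m=10. Stack: []
LOAD_FAST i → push 0. Stack: [0]
LOAD_CONST → push 1. Stack: [0, 1]
BINARY_OP + → 0 + 1 = 1. Stack: [1]
STORE_FAST i → i=1. Stack: []
LOAD_FAST i → push 1. Stack: [1]
LOAD_CONST → push 2. Stack: [1, 2]
COMPARE_OP bool(<) → 1 vs 2 = True. Stack: [True]
POP_JUMP_IF_FALSE → pop True; no jump. Stack: []
LOAD_FAST m → push 10. Stack: [10]
LOAD_CONST → push 2. Stack: [10, 2]
BINARY_OP - → 10 - 2 = 8. Stack: [8]
STORE_FAST m → m=8. Stack: []
LOAD_FAST m → push 8. Stack: [8]
LOAD_CONST → push 5. Stack: [8, 5]
BINARY_OP + → 8 + 5 = 13. Stack: [13]
STORE_FAST m → m=13. Stack: []
LOAD_FAST i → push 1. Stack: [1]
LOAD_CONST → push 10. Stack: [1, 10]
BINARY_OP ^ → 1 ^ 10 = 11. Stack: [11]
STORE_FAST m → m=11. Stack: []
LOAD_FAST i → push 1. Stack: [1]
LOAD_CONST → push 1. Stack: [1, 1]
BINARY_OP + → 1 + 1 = 2. Stack: [2]
STORE_FAST i → i=2. Stack: []
LOAD_FAST i → push 2. Stack: [2]
LOAD_CONST → push 2. Stack: [2, 2]
COMPARE_OP bool(<) → 2 vs 2 = False. Stack: [False]
POP_JUMP_IF_FALSE → pop False; jump. Stack: []
LOAD_FAST m → push 11. Stack: [11]
RETURN_VALUE → return 11.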